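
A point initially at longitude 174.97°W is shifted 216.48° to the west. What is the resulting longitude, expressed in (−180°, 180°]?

Start at -174.97°; shift −216.48° → -391.45°.
-391.45° lies outside (−180°, 180°]; add 360° → -31.45°.

31.45°W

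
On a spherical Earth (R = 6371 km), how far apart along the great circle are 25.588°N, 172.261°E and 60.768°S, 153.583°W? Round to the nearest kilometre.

Δλ = -153.583 − 172.261 = -325.844°; wrapped into (−180°, 180°]: 34.156°.
Δφ = -60.768 − 25.588 = -86.356°.
a = sin²(Δφ/2) + cos φ₁ · cos φ₂ · sin²(Δλ/2) = 0.506208.
c = 2·atan2(√a, √(1−a)) = 1.58321 rad → d = 6371·c ≈ 10086.65 km.

10087 km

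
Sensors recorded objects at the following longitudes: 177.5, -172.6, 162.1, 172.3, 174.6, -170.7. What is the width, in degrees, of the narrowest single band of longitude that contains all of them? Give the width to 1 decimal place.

27.2°

Sort the longitudes: -172.6°, -170.7°, +162.1°, +172.3°, +174.6°, +177.5°.
Eastward gaps between consecutive values (wrapping around): 1.9°, 332.8°, 10.2°, 2.3°, 2.9°, 9.9°.
Largest gap = 332.8° ⇒ minimal covering band is its complement: 360° − 332.8° = 27.2°.
Band runs from +162.1° eastward to -170.7°, crossing the antimeridian.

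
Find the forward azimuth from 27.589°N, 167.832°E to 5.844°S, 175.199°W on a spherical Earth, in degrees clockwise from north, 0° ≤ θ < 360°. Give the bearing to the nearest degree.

151°

Δλ = -175.199 − 167.832 = -343.031°; wrapped into (−180°, 180°]: 16.969°.
θ = atan2( sin Δλ · cos φ₂ , cos φ₁ · sin φ₂ − sin φ₁ · cos φ₂ · cos Δλ )
  = atan2(0.29034, -0.53090) = 151.327° → normalised to [0°, 360°): 151.327°.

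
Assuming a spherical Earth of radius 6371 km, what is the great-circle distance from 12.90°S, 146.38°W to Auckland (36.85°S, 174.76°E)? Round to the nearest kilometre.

Δλ = 174.76 − -146.38 = 321.14°; wrapped into (−180°, 180°]: -38.86°.
Δφ = -36.85 − -12.90 = -23.95°.
a = sin²(Δφ/2) + cos φ₁ · cos φ₂ · sin²(Δλ/2) = 0.129366.
c = 2·atan2(√a, √(1−a)) = 0.73584 rad → d = 6371·c ≈ 4688.02 km.

4688 km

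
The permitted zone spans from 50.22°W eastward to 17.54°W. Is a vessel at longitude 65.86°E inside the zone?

Band width going east from -50.22° to -17.54°: ((-17.54 − -50.22) mod 360) = 32.68°.
Offset of +65.86° east of the west edge: ((65.86 − -50.22) mod 360) = 116.08°.
116.08° > 32.68° ⇒ outside.

No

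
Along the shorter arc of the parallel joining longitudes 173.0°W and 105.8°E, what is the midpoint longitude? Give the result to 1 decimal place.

146.4°E

Signed shortest Δλ from -173.0° to +105.8° is -81.2°.
Midpoint longitude = -173.0° + (-81.2°)/2 = -173.0° − 40.6° = -213.6°.
Normalise into (−180°, 180°]: +146.4°.
(The naïve average (-173.0 + +105.8)/2 = -33.6° is on the wrong side of the globe.)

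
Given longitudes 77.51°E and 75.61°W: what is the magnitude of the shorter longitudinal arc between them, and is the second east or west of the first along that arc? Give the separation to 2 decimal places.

Raw difference: -75.61 − 77.51 = -153.12°.
Normalise into (−180°, 180°]: -153.12° stays -153.12°.
Negative ⇒ the second point lies to the west; separation 153.12°.

153.12° west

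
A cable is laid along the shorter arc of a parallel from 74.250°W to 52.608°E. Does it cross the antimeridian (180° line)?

No

Signed shortest Δλ = ((52.608 − -74.250 + 180) mod 360) − 180 = 126.858°.
Going east by 126.858° from -74.250° reaches +52.608° without touching 180°.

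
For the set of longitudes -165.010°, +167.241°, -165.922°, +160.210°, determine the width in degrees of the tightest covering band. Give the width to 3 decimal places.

Sort the longitudes: -165.922°, -165.010°, +160.210°, +167.241°.
Eastward gaps between consecutive values (wrapping around): 0.912°, 325.220°, 7.031°, 26.837°.
Largest gap = 325.220° ⇒ minimal covering band is its complement: 360° − 325.220° = 34.780°.
Band runs from +160.210° eastward to -165.010°, crossing the antimeridian.

34.780°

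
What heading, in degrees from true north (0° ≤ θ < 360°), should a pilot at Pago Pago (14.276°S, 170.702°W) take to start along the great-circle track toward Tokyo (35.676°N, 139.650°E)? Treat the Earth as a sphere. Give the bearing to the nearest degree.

Δλ = 139.650 − -170.702 = 310.352°; wrapped into (−180°, 180°]: -49.648°.
θ = atan2( sin Δλ · cos φ₂ , cos φ₁ · sin φ₂ − sin φ₁ · cos φ₂ · cos Δλ )
  = atan2(-0.61906, 0.69489) = -41.697° → normalised to [0°, 360°): 318.303°.

318°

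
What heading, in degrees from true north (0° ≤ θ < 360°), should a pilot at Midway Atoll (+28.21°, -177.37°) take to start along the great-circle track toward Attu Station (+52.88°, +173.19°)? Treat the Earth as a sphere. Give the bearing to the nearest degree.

347°

Δλ = 173.19 − -177.37 = 350.56°; wrapped into (−180°, 180°]: -9.44°.
θ = atan2( sin Δλ · cos φ₂ , cos φ₁ · sin φ₂ − sin φ₁ · cos φ₂ · cos Δλ )
  = atan2(-0.09898, 0.42125) = -13.223° → normalised to [0°, 360°): 346.777°.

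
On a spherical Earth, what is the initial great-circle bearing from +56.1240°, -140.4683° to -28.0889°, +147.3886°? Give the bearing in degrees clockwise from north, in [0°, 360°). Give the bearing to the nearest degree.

Δλ = 147.3886 − -140.4683 = 287.8569°; wrapped into (−180°, 180°]: -72.1431°.
θ = atan2( sin Δλ · cos φ₂ , cos φ₁ · sin φ₂ − sin φ₁ · cos φ₂ · cos Δλ )
  = atan2(-0.83972, -0.48705) = -120.114° → normalised to [0°, 360°): 239.886°.

240°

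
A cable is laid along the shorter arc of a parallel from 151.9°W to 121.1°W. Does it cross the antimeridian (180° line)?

No

Signed shortest Δλ = ((-121.1 − -151.9 + 180) mod 360) − 180 = 30.8°.
Going east by 30.8° from -151.9° reaches -121.1° without touching 180°.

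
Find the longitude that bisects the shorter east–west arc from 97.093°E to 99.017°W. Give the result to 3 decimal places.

Signed shortest Δλ from +97.093° to -99.017° is +163.890°.
Midpoint longitude = +97.093° + (+163.890°)/2 = +97.093° + 81.945° = +179.038°.
(The naïve average (+97.093 + -99.017)/2 = -0.962° is on the wrong side of the globe.)

179.038°E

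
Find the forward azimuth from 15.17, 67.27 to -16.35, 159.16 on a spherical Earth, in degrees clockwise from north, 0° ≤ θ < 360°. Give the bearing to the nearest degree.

Δλ = 159.16 − 67.27 = 91.89°.
θ = atan2( sin Δλ · cos φ₂ , cos φ₁ · sin φ₂ − sin φ₁ · cos φ₂ · cos Δλ )
  = atan2(0.95904, -0.26341) = 105.358° → normalised to [0°, 360°): 105.358°.

105°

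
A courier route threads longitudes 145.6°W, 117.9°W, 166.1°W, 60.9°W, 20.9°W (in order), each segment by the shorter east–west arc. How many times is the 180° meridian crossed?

Leg 1: -145.6° → -117.9°, shortest Δλ = 27.7° (east) — does not cross 180°.
Leg 2: -117.9° → -166.1°, shortest Δλ = -48.2° (west) — does not cross 180°.
Leg 3: -166.1° → -60.9°, shortest Δλ = 105.2° (east) — does not cross 180°.
Leg 4: -60.9° → -20.9°, shortest Δλ = 40.0° (east) — does not cross 180°.
Total crossings: 0.

0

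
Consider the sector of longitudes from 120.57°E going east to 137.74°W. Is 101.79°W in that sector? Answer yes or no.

Band width going east from +120.57° to -137.74°: ((-137.74 − 120.57) mod 360) = 101.69°.
Offset of -101.79° east of the west edge: ((-101.79 − 120.57) mod 360) = 137.64°.
137.64° > 101.69° ⇒ outside.

No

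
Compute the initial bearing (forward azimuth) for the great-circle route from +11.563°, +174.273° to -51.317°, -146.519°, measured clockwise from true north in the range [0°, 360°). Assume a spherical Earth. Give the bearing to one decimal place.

155.4°

Δλ = -146.519 − 174.273 = -320.792°; wrapped into (−180°, 180°]: 39.208°.
θ = atan2( sin Δλ · cos φ₂ , cos φ₁ · sin φ₂ − sin φ₁ · cos φ₂ · cos Δλ )
  = atan2(0.39509, -0.86185) = 155.372° → normalised to [0°, 360°): 155.372°.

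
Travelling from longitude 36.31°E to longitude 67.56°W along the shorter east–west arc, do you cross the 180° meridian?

No

Signed shortest Δλ = ((-67.56 − 36.31 + 180) mod 360) − 180 = -103.87°.
Going west by 103.87° from +36.31° reaches -67.56° without touching 180°.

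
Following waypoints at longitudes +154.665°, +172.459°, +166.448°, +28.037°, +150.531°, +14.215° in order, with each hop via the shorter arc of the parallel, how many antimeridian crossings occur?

0

Leg 1: +154.665° → +172.459°, shortest Δλ = 17.794° (east) — does not cross 180°.
Leg 2: +172.459° → +166.448°, shortest Δλ = -6.011° (west) — does not cross 180°.
Leg 3: +166.448° → +28.037°, shortest Δλ = -138.411° (west) — does not cross 180°.
Leg 4: +28.037° → +150.531°, shortest Δλ = 122.494° (east) — does not cross 180°.
Leg 5: +150.531° → +14.215°, shortest Δλ = -136.316° (west) — does not cross 180°.
Total crossings: 0.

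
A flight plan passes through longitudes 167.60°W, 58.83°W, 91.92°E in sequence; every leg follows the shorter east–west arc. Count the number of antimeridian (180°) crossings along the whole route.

Leg 1: -167.60° → -58.83°, shortest Δλ = 108.77° (east) — does not cross 180°.
Leg 2: -58.83° → +91.92°, shortest Δλ = 150.75° (east) — does not cross 180°.
Total crossings: 0.

0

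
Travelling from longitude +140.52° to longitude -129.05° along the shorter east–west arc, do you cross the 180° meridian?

Naïve |-129.05 − 140.52| = 269.57° > 180°, so the shorter arc goes the other way round — across 180°.
Signed shortest Δλ = ((-129.05 − 140.52 + 180) mod 360) − 180 = 90.43°.
Going east by 90.43° from +140.52° passes through 180° before reaching -129.05°.

Yes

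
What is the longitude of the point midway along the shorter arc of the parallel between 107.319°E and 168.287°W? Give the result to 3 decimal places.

Signed shortest Δλ from +107.319° to -168.287° is +84.394°.
Midpoint longitude = +107.319° + (+84.394°)/2 = +107.319° + 42.197° = +149.516°.
(The naïve average (+107.319 + -168.287)/2 = -30.484° is on the wrong side of the globe.)

149.516°E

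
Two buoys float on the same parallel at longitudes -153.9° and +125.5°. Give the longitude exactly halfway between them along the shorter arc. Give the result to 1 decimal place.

Signed shortest Δλ from -153.9° to +125.5° is -80.6°.
Midpoint longitude = -153.9° + (-80.6°)/2 = -153.9° − 40.3° = -194.2°.
Normalise into (−180°, 180°]: +165.8°.
(The naïve average (-153.9 + +125.5)/2 = -14.2° is on the wrong side of the globe.)

+165.8°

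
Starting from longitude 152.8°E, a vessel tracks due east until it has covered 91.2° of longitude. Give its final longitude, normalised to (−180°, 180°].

116.0°W

Start at +152.8°; shift +91.2° → +244.0°.
+244.0° lies outside (−180°, 180°]; subtract 360° → -116.0°.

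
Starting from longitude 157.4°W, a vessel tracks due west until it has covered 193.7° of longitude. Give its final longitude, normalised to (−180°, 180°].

8.9°E

Start at -157.4°; shift −193.7° → -351.1°.
-351.1° lies outside (−180°, 180°]; add 360° → +8.9°.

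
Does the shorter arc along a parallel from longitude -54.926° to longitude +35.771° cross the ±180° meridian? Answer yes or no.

Signed shortest Δλ = ((35.771 − -54.926 + 180) mod 360) − 180 = 90.697°.
Going east by 90.697° from -54.926° reaches +35.771° without touching 180°.

No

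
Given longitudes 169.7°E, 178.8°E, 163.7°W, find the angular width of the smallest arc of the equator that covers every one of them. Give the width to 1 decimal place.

26.6°

Sort the longitudes: -163.7°, +169.7°, +178.8°.
Eastward gaps between consecutive values (wrapping around): 333.4°, 9.1°, 17.5°.
Largest gap = 333.4° ⇒ minimal covering band is its complement: 360° − 333.4° = 26.6°.
Band runs from +169.7° eastward to -163.7°, crossing the antimeridian.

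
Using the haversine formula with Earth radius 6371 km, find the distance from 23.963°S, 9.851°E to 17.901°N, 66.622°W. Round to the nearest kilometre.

9507 km

Δλ = -66.622 − 9.851 = -76.473°.
Δφ = 17.901 − -23.963 = 41.864°.
a = sin²(Δφ/2) + cos φ₁ · cos φ₂ · sin²(Δλ/2) = 0.460722.
c = 2·atan2(√a, √(1−a)) = 1.49216 rad → d = 6371·c ≈ 9506.54 km.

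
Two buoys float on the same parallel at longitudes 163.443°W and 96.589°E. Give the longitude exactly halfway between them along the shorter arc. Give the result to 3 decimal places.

146.573°E

Signed shortest Δλ from -163.443° to +96.589° is -99.968°.
Midpoint longitude = -163.443° + (-99.968°)/2 = -163.443° − 49.984° = -213.427°.
Normalise into (−180°, 180°]: +146.573°.
(The naïve average (-163.443 + +96.589)/2 = -33.427° is on the wrong side of the globe.)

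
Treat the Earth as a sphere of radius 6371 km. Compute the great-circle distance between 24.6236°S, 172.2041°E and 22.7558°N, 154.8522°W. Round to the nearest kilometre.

6356 km

Δλ = -154.8522 − 172.2041 = -327.0563°; wrapped into (−180°, 180°]: 32.9437°.
Δφ = 22.7558 − -24.6236 = 47.3794°.
a = sin²(Δφ/2) + cos φ₁ · cos φ₂ · sin²(Δλ/2) = 0.228827.
c = 2·atan2(√a, √(1−a)) = 0.99757 rad → d = 6371·c ≈ 6355.52 km.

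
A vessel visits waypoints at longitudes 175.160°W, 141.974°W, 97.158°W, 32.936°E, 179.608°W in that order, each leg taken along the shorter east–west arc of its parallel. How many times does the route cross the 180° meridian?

1

Leg 1: -175.160° → -141.974°, shortest Δλ = 33.186° (east) — does not cross 180°.
Leg 2: -141.974° → -97.158°, shortest Δλ = 44.816° (east) — does not cross 180°.
Leg 3: -97.158° → +32.936°, shortest Δλ = 130.094° (east) — does not cross 180°.
Leg 4: +32.936° → -179.608°, shortest Δλ = 147.456° (east) — crosses 180°.
Total crossings: 1.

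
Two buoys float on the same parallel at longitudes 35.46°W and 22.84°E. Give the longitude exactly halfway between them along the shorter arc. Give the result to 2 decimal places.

Signed shortest Δλ from -35.46° to +22.84° is +58.30°.
Midpoint longitude = -35.46° + (+58.30°)/2 = -35.46° + 29.15° = -6.31°.

6.31°W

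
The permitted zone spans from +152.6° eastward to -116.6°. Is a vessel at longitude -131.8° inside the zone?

Yes

Band width going east from +152.6° to -116.6°: ((-116.6 − 152.6) mod 360) = 90.8°.
Offset of -131.8° east of the west edge: ((-131.8 − 152.6) mod 360) = 75.6°.
75.6° ≤ 90.8° ⇒ inside.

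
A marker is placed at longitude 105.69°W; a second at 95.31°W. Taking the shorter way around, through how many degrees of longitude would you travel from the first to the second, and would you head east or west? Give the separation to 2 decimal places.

10.38° east

Raw difference: -95.31 − -105.69 = 10.38°.
Normalise into (−180°, 180°]: 10.38° stays 10.38°.
Positive ⇒ the second point lies to the east; separation 10.38°.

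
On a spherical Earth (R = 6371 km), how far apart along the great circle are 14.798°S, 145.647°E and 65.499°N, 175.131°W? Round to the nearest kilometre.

Δλ = -175.131 − 145.647 = -320.778°; wrapped into (−180°, 180°]: 39.222°.
Δφ = 65.499 − -14.798 = 80.297°.
a = sin²(Δφ/2) + cos φ₁ · cos φ₂ · sin²(Δλ/2) = 0.460897.
c = 2·atan2(√a, √(1−a)) = 1.49251 rad → d = 6371·c ≈ 9508.78 km.

9509 km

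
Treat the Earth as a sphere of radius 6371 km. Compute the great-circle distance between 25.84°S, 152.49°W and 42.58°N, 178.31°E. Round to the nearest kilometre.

8176 km

Δλ = 178.31 − -152.49 = 330.80°; wrapped into (−180°, 180°]: -29.20°.
Δφ = 42.58 − -25.84 = 68.42°.
a = sin²(Δφ/2) + cos φ₁ · cos φ₂ · sin²(Δλ/2) = 0.358208.
c = 2·atan2(√a, √(1−a)) = 1.28327 rad → d = 6371·c ≈ 8175.69 km.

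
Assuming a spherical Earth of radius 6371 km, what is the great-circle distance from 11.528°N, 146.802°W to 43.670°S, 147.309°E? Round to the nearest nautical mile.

Δλ = 147.309 − -146.802 = 294.111°; wrapped into (−180°, 180°]: -65.889°.
Δφ = -43.670 − 11.528 = -55.198°.
a = sin²(Δφ/2) + cos φ₁ · cos φ₂ · sin²(Δλ/2) = 0.424236.
c = 2·atan2(√a, √(1−a)) = 1.41868 rad → d = 6371·c ≈ 9038.42 km ≈ 4880.36 nmi.

4880 nmi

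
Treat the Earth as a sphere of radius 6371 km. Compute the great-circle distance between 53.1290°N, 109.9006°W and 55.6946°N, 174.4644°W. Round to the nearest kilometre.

4035 km

Δλ = -174.4644 − -109.9006 = -64.5638°.
Δφ = 55.6946 − 53.1290 = 2.5656°.
a = sin²(Δφ/2) + cos φ₁ · cos φ₂ · sin²(Δλ/2) = 0.096963.
c = 2·atan2(√a, √(1−a)) = 0.63331 rad → d = 6371·c ≈ 4034.82 km.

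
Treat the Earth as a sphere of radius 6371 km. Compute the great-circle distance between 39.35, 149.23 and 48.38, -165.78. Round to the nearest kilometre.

Δλ = -165.78 − 149.23 = -315.01°; wrapped into (−180°, 180°]: 44.99°.
Δφ = 48.38 − 39.35 = 9.03°.
a = sin²(Δφ/2) + cos φ₁ · cos φ₂ · sin²(Δλ/2) = 0.081381.
c = 2·atan2(√a, √(1−a)) = 0.57858 rad → d = 6371·c ≈ 3686.16 km.

3686 km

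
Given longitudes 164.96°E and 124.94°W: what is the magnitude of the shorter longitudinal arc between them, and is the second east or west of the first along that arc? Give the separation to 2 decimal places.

Raw difference: -124.94 − 164.96 = -289.9°.
Normalise into (−180°, 180°]: -289.9° + 360° = 70.1°.
Positive ⇒ the second point lies to the east; separation 70.10°.

70.10° east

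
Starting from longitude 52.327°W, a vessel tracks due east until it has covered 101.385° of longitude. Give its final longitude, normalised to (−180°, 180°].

49.058°E

Start at -52.327°; shift +101.385° → +49.058°.
+49.058° already lies in (−180°, 180°].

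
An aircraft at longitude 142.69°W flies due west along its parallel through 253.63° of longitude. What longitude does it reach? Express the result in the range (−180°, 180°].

36.32°W

Start at -142.69°; shift −253.63° → -396.32°.
-396.32° lies outside (−180°, 180°]; add 360° → -36.32°.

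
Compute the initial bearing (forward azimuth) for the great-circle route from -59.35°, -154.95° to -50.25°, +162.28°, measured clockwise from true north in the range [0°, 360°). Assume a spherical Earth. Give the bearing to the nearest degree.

Δλ = 162.28 − -154.95 = 317.23°; wrapped into (−180°, 180°]: -42.77°.
θ = atan2( sin Δλ · cos φ₂ , cos φ₁ · sin φ₂ − sin φ₁ · cos φ₂ · cos Δλ )
  = atan2(-0.43422, 0.01188) = -88.433° → normalised to [0°, 360°): 271.567°.

272°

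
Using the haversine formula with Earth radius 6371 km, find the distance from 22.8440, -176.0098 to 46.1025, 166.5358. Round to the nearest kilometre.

Δλ = 166.5358 − -176.0098 = 342.5456°; wrapped into (−180°, 180°]: -17.4544°.
Δφ = 46.1025 − 22.8440 = 23.2585°.
a = sin²(Δφ/2) + cos φ₁ · cos φ₂ · sin²(Δλ/2) = 0.055344.
c = 2·atan2(√a, √(1−a)) = 0.47496 rad → d = 6371·c ≈ 3025.97 km.

3026 km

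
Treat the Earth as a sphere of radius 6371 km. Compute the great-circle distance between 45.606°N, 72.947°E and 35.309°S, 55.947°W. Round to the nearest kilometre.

Δλ = -55.947 − 72.947 = -128.894°.
Δφ = -35.309 − 45.606 = -80.915°.
a = sin²(Δφ/2) + cos φ₁ · cos φ₂ · sin²(Δλ/2) = 0.885727.
c = 2·atan2(√a, √(1−a)) = 2.45192 rad → d = 6371·c ≈ 15621.17 km.

15621 km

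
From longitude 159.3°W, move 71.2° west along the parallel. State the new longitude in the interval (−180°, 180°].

Start at -159.3°; shift −71.2° → -230.5°.
-230.5° lies outside (−180°, 180°]; add 360° → +129.5°.

129.5°E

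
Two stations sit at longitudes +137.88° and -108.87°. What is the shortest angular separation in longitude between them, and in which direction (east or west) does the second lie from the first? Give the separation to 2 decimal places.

113.25° east

Raw difference: -108.87 − 137.88 = -246.75°.
Normalise into (−180°, 180°]: -246.75° + 360° = 113.25°.
Positive ⇒ the second point lies to the east; separation 113.25°.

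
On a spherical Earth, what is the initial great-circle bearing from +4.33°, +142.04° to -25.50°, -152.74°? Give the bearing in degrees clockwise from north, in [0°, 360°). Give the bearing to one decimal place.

119.2°

Δλ = -152.74 − 142.04 = -294.78°; wrapped into (−180°, 180°]: 65.22°.
θ = atan2( sin Δλ · cos φ₂ , cos φ₁ · sin φ₂ − sin φ₁ · cos φ₂ · cos Δλ )
  = atan2(0.81948, -0.45784) = 119.192° → normalised to [0°, 360°): 119.192°.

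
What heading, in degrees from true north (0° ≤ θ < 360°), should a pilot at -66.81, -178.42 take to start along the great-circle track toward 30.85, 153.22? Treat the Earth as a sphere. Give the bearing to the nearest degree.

336°

Δλ = 153.22 − -178.42 = 331.64°; wrapped into (−180°, 180°]: -28.36°.
θ = atan2( sin Δλ · cos φ₂ , cos φ₁ · sin φ₂ − sin φ₁ · cos φ₂ · cos Δλ )
  = atan2(-0.40780, 0.89636) = -24.463° → normalised to [0°, 360°): 335.537°.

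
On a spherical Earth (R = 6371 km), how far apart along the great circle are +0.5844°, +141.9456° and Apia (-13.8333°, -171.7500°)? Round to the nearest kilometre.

Δλ = -171.7500 − 141.9456 = -313.6956°; wrapped into (−180°, 180°]: 46.3044°.
Δφ = -13.8333 − 0.5844 = -14.4177°.
a = sin²(Δφ/2) + cos φ₁ · cos φ₂ · sin²(Δλ/2) = 0.165842.
c = 2·atan2(√a, √(1−a)) = 0.83885 rad → d = 6371·c ≈ 5344.33 km.

5344 km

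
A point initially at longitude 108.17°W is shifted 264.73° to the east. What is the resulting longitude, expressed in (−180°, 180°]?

156.56°E

Start at -108.17°; shift +264.73° → +156.56°.
+156.56° already lies in (−180°, 180°].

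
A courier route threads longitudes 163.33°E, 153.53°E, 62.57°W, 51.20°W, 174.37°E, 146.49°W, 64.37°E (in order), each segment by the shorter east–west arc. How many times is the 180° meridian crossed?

4

Leg 1: +163.33° → +153.53°, shortest Δλ = -9.8° (west) — does not cross 180°.
Leg 2: +153.53° → -62.57°, shortest Δλ = 143.9° (east) — crosses 180°.
Leg 3: -62.57° → -51.20°, shortest Δλ = 11.37° (east) — does not cross 180°.
Leg 4: -51.20° → +174.37°, shortest Δλ = -134.43° (west) — crosses 180°.
Leg 5: +174.37° → -146.49°, shortest Δλ = 39.14° (east) — crosses 180°.
Leg 6: -146.49° → +64.37°, shortest Δλ = -149.14° (west) — crosses 180°.
Total crossings: 4.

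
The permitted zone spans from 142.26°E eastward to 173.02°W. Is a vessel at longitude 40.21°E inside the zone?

No

Band width going east from +142.26° to -173.02°: ((-173.02 − 142.26) mod 360) = 44.72°.
Offset of +40.21° east of the west edge: ((40.21 − 142.26) mod 360) = 257.95°.
257.95° > 44.72° ⇒ outside.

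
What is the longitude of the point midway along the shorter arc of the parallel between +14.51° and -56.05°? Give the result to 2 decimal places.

Signed shortest Δλ from +14.51° to -56.05° is -70.56°.
Midpoint longitude = +14.51° + (-70.56°)/2 = +14.51° − 35.28° = -20.77°.

-20.77°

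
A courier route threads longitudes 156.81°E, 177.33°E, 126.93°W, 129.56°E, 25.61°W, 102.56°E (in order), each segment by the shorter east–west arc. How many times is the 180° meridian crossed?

2

Leg 1: +156.81° → +177.33°, shortest Δλ = 20.52° (east) — does not cross 180°.
Leg 2: +177.33° → -126.93°, shortest Δλ = 55.74° (east) — crosses 180°.
Leg 3: -126.93° → +129.56°, shortest Δλ = -103.51° (west) — crosses 180°.
Leg 4: +129.56° → -25.61°, shortest Δλ = -155.17° (west) — does not cross 180°.
Leg 5: -25.61° → +102.56°, shortest Δλ = 128.17° (east) — does not cross 180°.
Total crossings: 2.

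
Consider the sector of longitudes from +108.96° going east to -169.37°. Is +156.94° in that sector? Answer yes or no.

Band width going east from +108.96° to -169.37°: ((-169.37 − 108.96) mod 360) = 81.67°.
Offset of +156.94° east of the west edge: ((156.94 − 108.96) mod 360) = 47.98°.
47.98° ≤ 81.67° ⇒ inside.

Yes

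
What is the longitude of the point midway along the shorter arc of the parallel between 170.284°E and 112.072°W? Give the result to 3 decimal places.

150.894°W

Signed shortest Δλ from +170.284° to -112.072° is +77.644°.
Midpoint longitude = +170.284° + (+77.644°)/2 = +170.284° + 38.822° = +209.106°.
Normalise into (−180°, 180°]: -150.894°.
(The naïve average (+170.284 + -112.072)/2 = 29.106° is on the wrong side of the globe.)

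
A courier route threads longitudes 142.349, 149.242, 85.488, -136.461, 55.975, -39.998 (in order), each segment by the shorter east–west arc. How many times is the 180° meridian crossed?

Leg 1: +142.349° → +149.242°, shortest Δλ = 6.893° (east) — does not cross 180°.
Leg 2: +149.242° → +85.488°, shortest Δλ = -63.754° (west) — does not cross 180°.
Leg 3: +85.488° → -136.461°, shortest Δλ = 138.051° (east) — crosses 180°.
Leg 4: -136.461° → +55.975°, shortest Δλ = -167.564° (west) — crosses 180°.
Leg 5: +55.975° → -39.998°, shortest Δλ = -95.973° (west) — does not cross 180°.
Total crossings: 2.

2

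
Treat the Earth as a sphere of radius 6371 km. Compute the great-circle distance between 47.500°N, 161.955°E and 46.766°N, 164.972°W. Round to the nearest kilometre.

2484 km

Δλ = -164.972 − 161.955 = -326.927°; wrapped into (−180°, 180°]: 33.073°.
Δφ = 46.766 − 47.500 = -0.734°.
a = sin²(Δφ/2) + cos φ₁ · cos φ₂ · sin²(Δλ/2) = 0.037531.
c = 2·atan2(√a, √(1−a)) = 0.38992 rad → d = 6371·c ≈ 2484.19 km.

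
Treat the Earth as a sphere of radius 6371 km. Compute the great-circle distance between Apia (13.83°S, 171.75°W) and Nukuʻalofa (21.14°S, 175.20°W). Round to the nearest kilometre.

891 km

Δλ = -175.20 − -171.75 = -3.45°.
Δφ = -21.14 − -13.83 = -7.31°.
a = sin²(Δφ/2) + cos φ₁ · cos φ₂ · sin²(Δλ/2) = 0.004885.
c = 2·atan2(√a, √(1−a)) = 0.13989 rad → d = 6371·c ≈ 891.26 km.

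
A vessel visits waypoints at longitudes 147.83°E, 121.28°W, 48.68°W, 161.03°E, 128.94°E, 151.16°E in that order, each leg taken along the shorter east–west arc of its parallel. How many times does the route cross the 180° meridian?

Leg 1: +147.83° → -121.28°, shortest Δλ = 90.89° (east) — crosses 180°.
Leg 2: -121.28° → -48.68°, shortest Δλ = 72.6° (east) — does not cross 180°.
Leg 3: -48.68° → +161.03°, shortest Δλ = -150.29° (west) — crosses 180°.
Leg 4: +161.03° → +128.94°, shortest Δλ = -32.09° (west) — does not cross 180°.
Leg 5: +128.94° → +151.16°, shortest Δλ = 22.22° (east) — does not cross 180°.
Total crossings: 2.

2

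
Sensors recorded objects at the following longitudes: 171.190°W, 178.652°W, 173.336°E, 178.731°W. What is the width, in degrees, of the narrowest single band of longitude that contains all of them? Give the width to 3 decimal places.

Sort the longitudes: -178.731°, -178.652°, -171.190°, +173.336°.
Eastward gaps between consecutive values (wrapping around): 0.079°, 7.462°, 344.526°, 7.933°.
Largest gap = 344.526° ⇒ minimal covering band is its complement: 360° − 344.526° = 15.474°.
Band runs from +173.336° eastward to -171.190°, crossing the antimeridian.

15.474°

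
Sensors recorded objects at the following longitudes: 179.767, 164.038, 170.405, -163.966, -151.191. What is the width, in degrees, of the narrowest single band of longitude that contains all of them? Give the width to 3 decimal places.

44.771°

Sort the longitudes: -163.966°, -151.191°, +164.038°, +170.405°, +179.767°.
Eastward gaps between consecutive values (wrapping around): 12.775°, 315.229°, 6.367°, 9.362°, 16.267°.
Largest gap = 315.229° ⇒ minimal covering band is its complement: 360° − 315.229° = 44.771°.
Band runs from +164.038° eastward to -151.191°, crossing the antimeridian.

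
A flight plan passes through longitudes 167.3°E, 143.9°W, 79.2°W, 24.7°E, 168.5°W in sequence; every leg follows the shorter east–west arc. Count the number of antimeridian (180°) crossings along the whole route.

Leg 1: +167.3° → -143.9°, shortest Δλ = 48.8° (east) — crosses 180°.
Leg 2: -143.9° → -79.2°, shortest Δλ = 64.7° (east) — does not cross 180°.
Leg 3: -79.2° → +24.7°, shortest Δλ = 103.9° (east) — does not cross 180°.
Leg 4: +24.7° → -168.5°, shortest Δλ = 166.8° (east) — crosses 180°.
Total crossings: 2.

2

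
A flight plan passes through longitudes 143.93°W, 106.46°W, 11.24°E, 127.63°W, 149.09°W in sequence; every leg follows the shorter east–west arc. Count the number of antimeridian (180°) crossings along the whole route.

Leg 1: -143.93° → -106.46°, shortest Δλ = 37.47° (east) — does not cross 180°.
Leg 2: -106.46° → +11.24°, shortest Δλ = 117.7° (east) — does not cross 180°.
Leg 3: +11.24° → -127.63°, shortest Δλ = -138.87° (west) — does not cross 180°.
Leg 4: -127.63° → -149.09°, shortest Δλ = -21.46° (west) — does not cross 180°.
Total crossings: 0.

0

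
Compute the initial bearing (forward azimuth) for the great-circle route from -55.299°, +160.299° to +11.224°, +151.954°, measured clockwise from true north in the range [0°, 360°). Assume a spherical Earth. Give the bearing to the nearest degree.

Δλ = 151.954 − 160.299 = -8.345°.
θ = atan2( sin Δλ · cos φ₂ , cos φ₁ · sin φ₂ − sin φ₁ · cos φ₂ · cos Δλ )
  = atan2(-0.14236, 0.90868) = -8.904° → normalised to [0°, 360°): 351.096°.

351°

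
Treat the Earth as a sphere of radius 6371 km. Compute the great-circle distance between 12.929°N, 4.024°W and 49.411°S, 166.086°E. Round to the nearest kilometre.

15859 km

Δλ = 166.086 − -4.024 = 170.110°.
Δφ = -49.411 − 12.929 = -62.340°.
a = sin²(Δφ/2) + cos φ₁ · cos φ₂ · sin²(Δλ/2) = 0.897310.
c = 2·atan2(√a, √(1−a)) = 2.48918 rad → d = 6371·c ≈ 15858.55 km.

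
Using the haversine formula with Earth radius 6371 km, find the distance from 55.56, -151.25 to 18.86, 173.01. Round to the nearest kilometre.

Δλ = 173.01 − -151.25 = 324.26°; wrapped into (−180°, 180°]: -35.74°.
Δφ = 18.86 − 55.56 = -36.70°.
a = sin²(Δφ/2) + cos φ₁ · cos φ₂ · sin²(Δλ/2) = 0.149506.
c = 2·atan2(√a, √(1−a)) = 0.79401 rad → d = 6371·c ≈ 5058.66 km.

5059 km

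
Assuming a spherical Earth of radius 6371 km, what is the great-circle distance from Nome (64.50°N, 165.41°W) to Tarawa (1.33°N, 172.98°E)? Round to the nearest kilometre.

Δλ = 172.98 − -165.41 = 338.39°; wrapped into (−180°, 180°]: -21.61°.
Δφ = 1.33 − 64.50 = -63.17°.
a = sin²(Δφ/2) + cos φ₁ · cos φ₂ · sin²(Δλ/2) = 0.289453.
c = 2·atan2(√a, √(1−a)) = 1.13615 rad → d = 6371·c ≈ 7238.39 km.

7238 km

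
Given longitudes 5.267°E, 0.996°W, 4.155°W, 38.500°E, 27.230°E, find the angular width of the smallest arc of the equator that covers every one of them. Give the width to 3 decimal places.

Sort the longitudes: -4.155°, -0.996°, +5.267°, +27.230°, +38.500°.
Eastward gaps between consecutive values (wrapping around): 3.159°, 6.263°, 21.963°, 11.270°, 317.345°.
Largest gap = 317.345° ⇒ minimal covering band is its complement: 360° − 317.345° = 42.655°.
Band runs from -4.155° eastward to +38.500°.

42.655°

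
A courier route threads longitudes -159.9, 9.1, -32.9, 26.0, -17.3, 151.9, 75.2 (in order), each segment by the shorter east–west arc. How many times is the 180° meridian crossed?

0

Leg 1: -159.9° → +9.1°, shortest Δλ = 169.0° (east) — does not cross 180°.
Leg 2: +9.1° → -32.9°, shortest Δλ = -42.0° (west) — does not cross 180°.
Leg 3: -32.9° → +26.0°, shortest Δλ = 58.9° (east) — does not cross 180°.
Leg 4: +26.0° → -17.3°, shortest Δλ = -43.3° (west) — does not cross 180°.
Leg 5: -17.3° → +151.9°, shortest Δλ = 169.2° (east) — does not cross 180°.
Leg 6: +151.9° → +75.2°, shortest Δλ = -76.7° (west) — does not cross 180°.
Total crossings: 0.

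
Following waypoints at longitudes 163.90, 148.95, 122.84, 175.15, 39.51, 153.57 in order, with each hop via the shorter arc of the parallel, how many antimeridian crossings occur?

0

Leg 1: +163.90° → +148.95°, shortest Δλ = -14.95° (west) — does not cross 180°.
Leg 2: +148.95° → +122.84°, shortest Δλ = -26.11° (west) — does not cross 180°.
Leg 3: +122.84° → +175.15°, shortest Δλ = 52.31° (east) — does not cross 180°.
Leg 4: +175.15° → +39.51°, shortest Δλ = -135.64° (west) — does not cross 180°.
Leg 5: +39.51° → +153.57°, shortest Δλ = 114.06° (east) — does not cross 180°.
Total crossings: 0.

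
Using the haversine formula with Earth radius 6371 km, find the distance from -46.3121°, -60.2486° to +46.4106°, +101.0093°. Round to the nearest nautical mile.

Δλ = 101.0093 − -60.2486 = 161.2579°.
Δφ = 46.4106 − -46.3121 = 92.7227°.
a = sin²(Δφ/2) + cos φ₁ · cos φ₂ · sin²(Δλ/2) = 0.987373.
c = 2·atan2(√a, √(1−a)) = 2.91637 rad → d = 6371·c ≈ 18580.22 km ≈ 10032.51 nmi.

10033 nmi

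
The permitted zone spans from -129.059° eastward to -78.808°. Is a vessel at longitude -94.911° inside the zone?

Band width going east from -129.059° to -78.808°: ((-78.808 − -129.059) mod 360) = 50.251°.
Offset of -94.911° east of the west edge: ((-94.911 − -129.059) mod 360) = 34.148°.
34.148° ≤ 50.251° ⇒ inside.

Yes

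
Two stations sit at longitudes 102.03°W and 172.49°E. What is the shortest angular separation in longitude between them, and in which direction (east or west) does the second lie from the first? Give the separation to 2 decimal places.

85.48° west

Raw difference: 172.49 − -102.03 = 274.52°.
Normalise into (−180°, 180°]: 274.52° − 360° = -85.48°.
Negative ⇒ the second point lies to the west; separation 85.48°.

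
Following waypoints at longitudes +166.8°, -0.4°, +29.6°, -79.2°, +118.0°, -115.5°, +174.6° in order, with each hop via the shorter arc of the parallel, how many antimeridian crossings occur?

3

Leg 1: +166.8° → -0.4°, shortest Δλ = -167.2° (west) — does not cross 180°.
Leg 2: -0.4° → +29.6°, shortest Δλ = 30.0° (east) — does not cross 180°.
Leg 3: +29.6° → -79.2°, shortest Δλ = -108.8° (west) — does not cross 180°.
Leg 4: -79.2° → +118.0°, shortest Δλ = -162.8° (west) — crosses 180°.
Leg 5: +118.0° → -115.5°, shortest Δλ = 126.5° (east) — crosses 180°.
Leg 6: -115.5° → +174.6°, shortest Δλ = -69.9° (west) — crosses 180°.
Total crossings: 3.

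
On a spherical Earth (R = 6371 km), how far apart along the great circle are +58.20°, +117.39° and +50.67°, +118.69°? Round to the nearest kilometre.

841 km

Δλ = 118.69 − 117.39 = 1.30°.
Δφ = 50.67 − 58.20 = -7.53°.
a = sin²(Δφ/2) + cos φ₁ · cos φ₂ · sin²(Δλ/2) = 0.004355.
c = 2·atan2(√a, √(1−a)) = 0.13208 rad → d = 6371·c ≈ 841.47 km.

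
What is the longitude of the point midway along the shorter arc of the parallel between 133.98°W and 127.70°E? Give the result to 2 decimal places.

176.86°E

Signed shortest Δλ from -133.98° to +127.70° is -98.32°.
Midpoint longitude = -133.98° + (-98.32°)/2 = -133.98° − 49.16° = -183.14°.
Normalise into (−180°, 180°]: +176.86°.
(The naïve average (-133.98 + +127.70)/2 = -3.14° is on the wrong side of the globe.)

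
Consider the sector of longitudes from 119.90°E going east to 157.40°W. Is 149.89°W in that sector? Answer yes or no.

No

Band width going east from +119.90° to -157.40°: ((-157.40 − 119.90) mod 360) = 82.70°.
Offset of -149.89° east of the west edge: ((-149.89 − 119.90) mod 360) = 90.21°.
90.21° > 82.70° ⇒ outside.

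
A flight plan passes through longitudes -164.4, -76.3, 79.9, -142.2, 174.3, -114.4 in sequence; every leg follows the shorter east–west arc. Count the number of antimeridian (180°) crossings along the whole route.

Leg 1: -164.4° → -76.3°, shortest Δλ = 88.1° (east) — does not cross 180°.
Leg 2: -76.3° → +79.9°, shortest Δλ = 156.2° (east) — does not cross 180°.
Leg 3: +79.9° → -142.2°, shortest Δλ = 137.9° (east) — crosses 180°.
Leg 4: -142.2° → +174.3°, shortest Δλ = -43.5° (west) — crosses 180°.
Leg 5: +174.3° → -114.4°, shortest Δλ = 71.3° (east) — crosses 180°.
Total crossings: 3.

3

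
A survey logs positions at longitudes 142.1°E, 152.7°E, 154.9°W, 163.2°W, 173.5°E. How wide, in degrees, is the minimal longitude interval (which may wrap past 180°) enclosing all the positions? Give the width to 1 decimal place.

63.0°

Sort the longitudes: -163.2°, -154.9°, +142.1°, +152.7°, +173.5°.
Eastward gaps between consecutive values (wrapping around): 8.3°, 297.0°, 10.6°, 20.8°, 23.3°.
Largest gap = 297.0° ⇒ minimal covering band is its complement: 360° − 297.0° = 63.0°.
Band runs from +142.1° eastward to -154.9°, crossing the antimeridian.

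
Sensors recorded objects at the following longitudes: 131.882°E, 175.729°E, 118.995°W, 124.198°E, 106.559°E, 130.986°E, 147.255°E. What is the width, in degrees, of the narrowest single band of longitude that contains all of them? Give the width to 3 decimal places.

Sort the longitudes: -118.995°, +106.559°, +124.198°, +130.986°, +131.882°, +147.255°, +175.729°.
Eastward gaps between consecutive values (wrapping around): 225.554°, 17.639°, 6.788°, 0.896°, 15.373°, 28.474°, 65.276°.
Largest gap = 225.554° ⇒ minimal covering band is its complement: 360° − 225.554° = 134.446°.
Band runs from +106.559° eastward to -118.995°, crossing the antimeridian.

134.446°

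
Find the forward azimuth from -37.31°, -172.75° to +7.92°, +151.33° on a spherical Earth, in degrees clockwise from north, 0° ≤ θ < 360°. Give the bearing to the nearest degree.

Δλ = 151.33 − -172.75 = 324.08°; wrapped into (−180°, 180°]: -35.92°.
θ = atan2( sin Δλ · cos φ₂ , cos φ₁ · sin φ₂ − sin φ₁ · cos φ₂ · cos Δλ )
  = atan2(-0.58106, 0.59578) = -44.284° → normalised to [0°, 360°): 315.716°.

316°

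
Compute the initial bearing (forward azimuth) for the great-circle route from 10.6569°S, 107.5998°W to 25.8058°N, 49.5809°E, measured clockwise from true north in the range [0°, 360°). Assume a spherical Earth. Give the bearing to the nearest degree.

Δλ = 49.5809 − -107.5998 = 157.1807°.
θ = atan2( sin Δλ · cos φ₂ , cos φ₁ · sin φ₂ − sin φ₁ · cos φ₂ · cos Δλ )
  = atan2(0.34915, 0.27436) = 51.840° → normalised to [0°, 360°): 51.840°.

52°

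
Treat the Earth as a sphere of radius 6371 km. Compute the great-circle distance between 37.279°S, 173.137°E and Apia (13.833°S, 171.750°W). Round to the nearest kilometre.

3006 km

Δλ = -171.750 − 173.137 = -344.887°; wrapped into (−180°, 180°]: 15.113°.
Δφ = -13.833 − -37.279 = 23.446°.
a = sin²(Δφ/2) + cos φ₁ · cos φ₂ · sin²(Δλ/2) = 0.054643.
c = 2·atan2(√a, √(1−a)) = 0.47188 rad → d = 6371·c ≈ 3006.37 km.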